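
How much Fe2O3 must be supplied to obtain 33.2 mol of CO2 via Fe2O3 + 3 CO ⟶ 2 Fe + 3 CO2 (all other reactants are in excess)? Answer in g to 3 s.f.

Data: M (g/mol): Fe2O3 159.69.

1770 g

n(CO2) = 33.20 mol
n(Fe2O3) = (1/3) × 33.20 = 11.07 mol
mass = 11.07 × 159.69 = 1768 g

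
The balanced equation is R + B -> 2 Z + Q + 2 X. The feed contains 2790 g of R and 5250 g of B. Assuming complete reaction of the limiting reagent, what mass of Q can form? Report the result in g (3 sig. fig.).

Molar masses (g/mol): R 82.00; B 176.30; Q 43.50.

n(R) = 2790 / 82.00 = 34.02 mol
n(B) = 5250 / 176.30 = 29.78 mol
n/ν for R = 34.02/1 = 34.02
n/ν for B = 29.78/1 = 29.78
Smallest n/ν is B → limiting reagent.
n(Q) = (1/1) × 29.78 = 29.78 mol
mass = 29.78 × 43.50 = 1295 g

1300 g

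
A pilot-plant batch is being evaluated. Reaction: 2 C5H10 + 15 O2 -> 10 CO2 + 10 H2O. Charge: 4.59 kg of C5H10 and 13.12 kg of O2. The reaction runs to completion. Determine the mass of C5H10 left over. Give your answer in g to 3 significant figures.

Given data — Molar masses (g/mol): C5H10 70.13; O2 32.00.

n(C5H10) = 4.590×1000 / 70.13 = 65.45 mol
n(O2) = 13.12×1000 / 32.00 = 410.0 mol
n/ν for C5H10 = 65.45/2 = 32.73
n/ν for O2 = 410.0/15 = 27.33
Smallest n/ν is O2 → limiting reagent.
C5H10 consumed = (2/15) × 410.0 = 54.67 mol
C5H10 remaining = 65.45 − 54.67 = 10.78 mol
mass = 10.78 × 70.13 = 756.0 g

756 g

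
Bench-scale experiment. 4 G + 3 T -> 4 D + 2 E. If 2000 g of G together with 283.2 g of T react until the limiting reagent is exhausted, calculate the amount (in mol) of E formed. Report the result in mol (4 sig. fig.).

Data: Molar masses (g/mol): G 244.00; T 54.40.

3.471 mol

n(G) = 2000 / 244.00 = 8.197 mol
n(T) = 283.2 / 54.40 = 5.206 mol
n/ν for G = 8.197/4 = 2.049
n/ν for T = 5.206/3 = 1.735
Smallest n/ν is T → limiting reagent.
n(E) = (2/3) × 5.206 = 3.471 mol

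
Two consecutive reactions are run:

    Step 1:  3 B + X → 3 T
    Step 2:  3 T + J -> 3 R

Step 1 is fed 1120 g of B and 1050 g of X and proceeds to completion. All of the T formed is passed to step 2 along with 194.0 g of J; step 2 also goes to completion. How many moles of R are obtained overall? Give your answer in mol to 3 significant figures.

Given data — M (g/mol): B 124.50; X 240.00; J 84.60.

Step 1:
n(B) = 1120 / 124.50 = 8.996 mol
n(X) = 1050 / 240.00 = 4.375 mol
n/ν for B = 8.996/3 = 2.999
n/ν for X = 4.375/1 = 4.375
Smallest n/ν is B → limiting reagent.
n(T) produced = (3/3) × 8.996 = 8.996 mol
Step 2:
n(T) available = 8.996 mol
n(J) = 194.0 / 84.60 = 2.293 mol
n/ν for T = 8.996/3 = 2.999
n/ν for J = 2.293/1 = 2.293
Smallest n/ν is J → limiting reagent.
n(R) = (3/1) × 2.293 = 6.879 mol

6.88 mol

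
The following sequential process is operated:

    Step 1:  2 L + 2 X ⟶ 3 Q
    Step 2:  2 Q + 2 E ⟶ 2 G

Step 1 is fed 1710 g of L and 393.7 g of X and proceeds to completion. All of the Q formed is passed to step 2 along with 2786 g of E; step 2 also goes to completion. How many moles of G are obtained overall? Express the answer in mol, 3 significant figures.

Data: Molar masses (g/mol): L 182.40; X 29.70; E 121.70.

14.1 mol

Step 1:
n(L) = 1710 / 182.40 = 9.375 mol
n(X) = 393.7 / 29.70 = 13.26 mol
n/ν for L = 9.375/2 = 4.688
n/ν for X = 13.26/2 = 6.630
Smallest n/ν is L → limiting reagent.
n(Q) produced = (3/2) × 9.375 = 14.06 mol
Step 2:
n(Q) available = 14.06 mol
n(E) = 2786 / 121.70 = 22.89 mol
n/ν for Q = 14.06/2 = 7.030
n/ν for E = 22.89/2 = 11.45
Smallest n/ν is Q → limiting reagent.
n(G) = (2/2) × 14.06 = 14.06 mol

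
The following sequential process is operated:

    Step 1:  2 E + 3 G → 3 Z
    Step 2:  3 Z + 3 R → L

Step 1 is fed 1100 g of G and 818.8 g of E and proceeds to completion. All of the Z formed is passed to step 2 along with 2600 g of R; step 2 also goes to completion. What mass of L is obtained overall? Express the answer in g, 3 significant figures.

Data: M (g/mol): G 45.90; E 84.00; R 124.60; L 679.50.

Step 1:
n(G) = 1100 / 45.90 = 23.97 mol
n(E) = 818.8 / 84.00 = 9.748 mol
n/ν for G = 23.97/3 = 7.990
n/ν for E = 9.748/2 = 4.874
Smallest n/ν is E → limiting reagent.
n(Z) produced = (3/2) × 9.748 = 14.62 mol
Step 2:
n(Z) available = 14.62 mol
n(R) = 2600 / 124.60 = 20.87 mol
n/ν for Z = 14.62/3 = 4.873
n/ν for R = 20.87/3 = 6.957
Smallest n/ν is Z → limiting reagent.
n(L) = (1/3) × 14.62 = 4.873 mol
mass = 4.873 × 679.50 = 3311 g

3310 g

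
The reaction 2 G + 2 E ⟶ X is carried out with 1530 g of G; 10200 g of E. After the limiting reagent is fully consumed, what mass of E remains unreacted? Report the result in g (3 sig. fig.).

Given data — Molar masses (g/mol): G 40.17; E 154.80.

4300 g

n(G) = 1530 / 40.17 = 38.09 mol
n(E) = 10200 / 154.80 = 65.89 mol
n/ν for G = 38.09/2 = 19.05
n/ν for E = 65.89/2 = 32.95
Smallest n/ν is G → limiting reagent.
E consumed = (2/2) × 38.09 = 38.09 mol
E remaining = 65.89 − 38.09 = 27.80 mol
mass = 27.80 × 154.80 = 4303 g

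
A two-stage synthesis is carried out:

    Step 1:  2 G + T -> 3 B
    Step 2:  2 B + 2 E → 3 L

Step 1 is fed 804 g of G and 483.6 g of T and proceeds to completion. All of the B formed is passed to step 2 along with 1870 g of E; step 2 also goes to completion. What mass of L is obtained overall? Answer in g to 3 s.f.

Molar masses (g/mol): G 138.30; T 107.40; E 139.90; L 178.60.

Step 1:
n(G) = 804.0 / 138.30 = 5.813 mol
n(T) = 483.6 / 107.40 = 4.503 mol
n/ν for G = 5.813/2 = 2.907
n/ν for T = 4.503/1 = 4.503
Smallest n/ν is G → limiting reagent.
n(B) produced = (3/2) × 5.813 = 8.720 mol
Step 2:
n(B) available = 8.720 mol
n(E) = 1870 / 139.90 = 13.37 mol
n/ν for B = 8.720/2 = 4.360
n/ν for E = 13.37/2 = 6.685
Smallest n/ν is B → limiting reagent.
n(L) = (3/2) × 8.720 = 13.08 mol
mass = 13.08 × 178.60 = 2336 g

2340 g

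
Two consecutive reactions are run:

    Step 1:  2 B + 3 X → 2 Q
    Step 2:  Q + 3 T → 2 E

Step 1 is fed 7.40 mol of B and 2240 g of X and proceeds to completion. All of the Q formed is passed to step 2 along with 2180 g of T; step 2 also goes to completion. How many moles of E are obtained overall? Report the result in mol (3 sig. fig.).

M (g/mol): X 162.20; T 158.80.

Step 1:
n(B) = 7.400 mol
n(X) = 2240 / 162.20 = 13.81 mol
n/ν for B = 7.400/2 = 3.700
n/ν for X = 13.81/3 = 4.603
Smallest n/ν is B → limiting reagent.
n(Q) produced = (2/2) × 7.400 = 7.400 mol
Step 2:
n(Q) available = 7.400 mol
n(T) = 2180 / 158.80 = 13.73 mol
n/ν for Q = 7.400/1 = 7.400
n/ν for T = 13.73/3 = 4.577
Smallest n/ν is T → limiting reagent.
n(E) = (2/3) × 13.73 = 9.153 mol

9.15 mol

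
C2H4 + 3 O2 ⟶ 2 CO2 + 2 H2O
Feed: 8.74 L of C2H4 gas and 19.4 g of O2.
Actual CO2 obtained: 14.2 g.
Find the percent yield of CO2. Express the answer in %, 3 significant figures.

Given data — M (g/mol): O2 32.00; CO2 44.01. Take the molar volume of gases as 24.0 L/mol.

79.8 %

n(C2H4) = 8.740 / 24.0 = 0.3642 mol
n(O2) = 19.40 / 32.00 = 0.6063 mol
n/ν for C2H4 = 0.3642/1 = 0.3642
n/ν for O2 = 0.6063/3 = 0.2021
Smallest n/ν is O2 → limiting reagent.
theoretical n(CO2) = (2/3) × 0.6063 = 0.4042 mol → 17.79 g
% yield = 14.2 / 17.79 × 100 = 79.82 %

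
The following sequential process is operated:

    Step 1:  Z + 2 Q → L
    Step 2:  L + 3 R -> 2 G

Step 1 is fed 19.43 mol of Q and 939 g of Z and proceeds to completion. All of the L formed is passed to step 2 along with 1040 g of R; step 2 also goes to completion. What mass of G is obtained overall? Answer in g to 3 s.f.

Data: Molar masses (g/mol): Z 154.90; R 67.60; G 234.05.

2400 g

Step 1:
n(Q) = 19.43 mol
n(Z) = 939.0 / 154.90 = 6.062 mol
n/ν for Q = 19.43/2 = 9.715
n/ν for Z = 6.062/1 = 6.062
Smallest n/ν is Z → limiting reagent.
n(L) produced = (1/1) × 6.062 = 6.062 mol
Step 2:
n(L) available = 6.062 mol
n(R) = 1040 / 67.60 = 15.38 mol
n/ν for L = 6.062/1 = 6.062
n/ν for R = 15.38/3 = 5.127
Smallest n/ν is R → limiting reagent.
n(G) = (2/3) × 15.38 = 10.25 mol
mass = 10.25 × 234.05 = 2399 g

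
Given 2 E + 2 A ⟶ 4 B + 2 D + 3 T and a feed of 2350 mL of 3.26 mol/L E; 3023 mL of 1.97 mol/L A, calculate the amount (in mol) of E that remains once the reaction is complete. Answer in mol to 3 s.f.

n(E) = 3.26 × 2350/1000 = 7.661 mol
n(A) = 1.97 × 3023/1000 = 5.955 mol
n/ν → E: 3.831, A: 2.978; A is limiting.
E consumed = (2/2) × 5.955 = 5.955 mol
E remaining = 7.661 − 5.955 = 1.706 mol

1.71 mol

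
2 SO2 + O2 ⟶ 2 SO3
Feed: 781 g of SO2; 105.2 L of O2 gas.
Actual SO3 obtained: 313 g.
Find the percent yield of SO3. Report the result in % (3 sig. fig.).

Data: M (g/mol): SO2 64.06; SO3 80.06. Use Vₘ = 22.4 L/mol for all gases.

n(SO2) = 781.0 / 64.06 = 12.19 mol
n(O2) = 105.2 / 22.4 = 4.696 mol
n/ν → SO2: 6.095, O2: 4.696; O2 is limiting.
theoretical n(SO3) = (2/1) × 4.696 = 9.392 mol → 751.9 g
% yield = 313 / 751.9 × 100 = 41.63 %

41.6 %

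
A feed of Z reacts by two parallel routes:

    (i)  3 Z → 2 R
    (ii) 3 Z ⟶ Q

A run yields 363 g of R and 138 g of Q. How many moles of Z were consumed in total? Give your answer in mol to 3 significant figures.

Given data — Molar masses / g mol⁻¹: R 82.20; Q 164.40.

9.14 mol

n(R) = 363 / 82.20 = 4.416 mol
n(Q) = 138 / 164.40 = 0.8394 mol
n(Z) via (i) = (3/2)×4.416 = 6.624 mol
n(Z) via (ii) = (3/1)×0.8394 = 2.518 mol
total n(Z) = 6.624 + 2.518 = 9.142 mol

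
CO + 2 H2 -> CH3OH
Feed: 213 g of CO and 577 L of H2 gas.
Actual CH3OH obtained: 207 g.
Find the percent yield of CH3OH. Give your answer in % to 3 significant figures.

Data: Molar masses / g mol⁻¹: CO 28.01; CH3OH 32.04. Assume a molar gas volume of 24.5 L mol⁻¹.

85.0 %

n(CO) = 213.0 / 28.01 = 7.604 mol
n(H2) = 577.0 / 24.5 = 23.55 mol
n/ν for CO = 7.604/1 = 7.604
n/ν for H2 = 23.55/2 = 11.78
Smallest n/ν is CO → limiting reagent.
theoretical n(CH3OH) = (1/1) × 7.604 = 7.604 mol → 243.6 g
% yield = 207 / 243.6 × 100 = 84.98 %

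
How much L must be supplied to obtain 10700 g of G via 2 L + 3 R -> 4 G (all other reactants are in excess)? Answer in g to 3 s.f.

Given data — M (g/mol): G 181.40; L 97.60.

2880 g

n(G) = 10700 / 181.40 = 58.99 mol
n(L) = (2/4) × 58.99 = 29.50 mol
mass = 29.50 × 97.60 = 2879 g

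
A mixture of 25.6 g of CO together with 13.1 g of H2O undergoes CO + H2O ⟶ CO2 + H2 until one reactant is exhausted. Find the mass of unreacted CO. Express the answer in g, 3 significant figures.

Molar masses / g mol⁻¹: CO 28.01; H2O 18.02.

5.24 g

n(CO) = 25.60 / 28.01 = 0.9140 mol
n(H2O) = 13.10 / 18.02 = 0.7270 mol
n/ν for CO = 0.9140/1 = 0.9140
n/ν for H2O = 0.7270/1 = 0.7270
Smallest n/ν is H2O → limiting reagent.
CO consumed = (1/1) × 0.7270 = 0.7270 mol
CO remaining = 0.9140 − 0.7270 = 0.1870 mol
mass = 0.1870 × 28.01 = 5.238 g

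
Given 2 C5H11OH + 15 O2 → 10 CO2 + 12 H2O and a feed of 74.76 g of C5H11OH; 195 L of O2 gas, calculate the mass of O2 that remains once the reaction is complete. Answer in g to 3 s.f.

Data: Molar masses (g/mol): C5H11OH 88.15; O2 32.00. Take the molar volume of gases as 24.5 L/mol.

51.1 g

n(C5H11OH) = 74.76 / 88.15 = 0.8481 mol
n(O2) = 195.0 / 24.5 = 7.959 mol
n/ν for C5H11OH = 0.8481/2 = 0.4241
n/ν for O2 = 7.959/15 = 0.5306
Smallest n/ν is C5H11OH → limiting reagent.
O2 consumed = (15/2) × 0.8481 = 6.361 mol
O2 remaining = 7.959 − 6.361 = 1.598 mol
mass = 1.598 × 32.00 = 51.14 g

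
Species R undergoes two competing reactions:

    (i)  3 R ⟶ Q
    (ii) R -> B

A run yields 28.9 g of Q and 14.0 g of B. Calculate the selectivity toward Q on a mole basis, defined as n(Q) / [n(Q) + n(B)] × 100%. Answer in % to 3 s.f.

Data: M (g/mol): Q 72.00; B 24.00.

n(Q) = 28.9 / 72.00 = 0.4014 mol
n(B) = 14.0 / 24.00 = 0.5833 mol
selectivity = 0.4014/(0.4014+0.5833) × 100 = 40.76 %

40.8 %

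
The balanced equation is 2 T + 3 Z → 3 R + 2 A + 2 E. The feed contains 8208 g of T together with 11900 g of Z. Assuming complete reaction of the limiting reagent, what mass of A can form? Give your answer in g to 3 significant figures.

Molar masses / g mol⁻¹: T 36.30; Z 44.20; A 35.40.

6350 g

n(T) = 8208 / 36.30 = 226.1 mol
n(Z) = 11900 / 44.20 = 269.2 mol
n/ν for T = 226.1/2 = 113.1
n/ν for Z = 269.2/3 = 89.73
Smallest n/ν is Z → limiting reagent.
n(A) = (2/3) × 269.2 = 179.5 mol
mass = 179.5 × 35.40 = 6354 g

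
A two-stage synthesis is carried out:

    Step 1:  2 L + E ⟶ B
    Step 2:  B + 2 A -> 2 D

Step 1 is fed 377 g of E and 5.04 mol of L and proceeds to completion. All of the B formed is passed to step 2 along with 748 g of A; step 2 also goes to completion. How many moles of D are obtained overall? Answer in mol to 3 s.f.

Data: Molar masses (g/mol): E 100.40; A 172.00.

Step 1:
n(E) = 377.0 / 100.40 = 3.755 mol
n(L) = 5.040 mol
n/ν for E = 3.755/1 = 3.755
n/ν for L = 5.040/2 = 2.520
Smallest n/ν is L → limiting reagent.
n(B) produced = (1/2) × 5.040 = 2.520 mol
Step 2:
n(B) available = 2.520 mol
n(A) = 748.0 / 172.00 = 4.349 mol
n/ν for B = 2.520/1 = 2.520
n/ν for A = 4.349/2 = 2.175
Smallest n/ν is A → limiting reagent.
n(D) = (2/2) × 4.349 = 4.349 mol

4.35 mol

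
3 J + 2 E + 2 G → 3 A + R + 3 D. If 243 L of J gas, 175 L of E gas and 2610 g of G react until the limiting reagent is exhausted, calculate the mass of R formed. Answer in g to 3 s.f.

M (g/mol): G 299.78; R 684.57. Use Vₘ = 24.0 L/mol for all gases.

2310 g

n(J) = 243.0 / 24.0 = 10.13 mol
n(E) = 175.0 / 24.0 = 7.292 mol
n(G) = 2610 / 299.78 = 8.706 mol
n/ν for J = 10.13/3 = 3.377
n/ν for E = 7.292/2 = 3.646
n/ν for G = 8.706/2 = 4.353
Smallest n/ν is J → limiting reagent.
n(R) = (1/3) × 10.13 = 3.377 mol
mass = 3.377 × 684.57 = 2312 g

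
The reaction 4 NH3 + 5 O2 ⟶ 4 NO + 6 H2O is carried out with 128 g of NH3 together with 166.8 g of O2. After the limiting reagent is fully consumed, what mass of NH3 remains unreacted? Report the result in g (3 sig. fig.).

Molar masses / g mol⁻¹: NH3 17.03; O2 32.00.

n(NH3) = 128.0 / 17.03 = 7.516 mol
n(O2) = 166.8 / 32.00 = 5.213 mol
n/ν for NH3 = 7.516/4 = 1.879
n/ν for O2 = 5.213/5 = 1.043
Smallest n/ν is O2 → limiting reagent.
NH3 consumed = (4/5) × 5.213 = 4.170 mol
NH3 remaining = 7.516 − 4.170 = 3.346 mol
mass = 3.346 × 17.03 = 56.98 g

57.0 g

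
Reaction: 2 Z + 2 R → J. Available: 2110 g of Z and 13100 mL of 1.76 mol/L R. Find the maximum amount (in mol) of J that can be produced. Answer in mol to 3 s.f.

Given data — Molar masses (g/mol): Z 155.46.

6.79 mol

n(Z) = 2110 / 155.46 = 13.57 mol
n(R) = 1.76 × 13100/1000 = 23.06 mol
n/ν for Z = 13.57/2 = 6.785
n/ν for R = 23.06/2 = 11.53
Smallest n/ν is Z → limiting reagent.
n(J) = (1/2) × 13.57 = 6.785 mol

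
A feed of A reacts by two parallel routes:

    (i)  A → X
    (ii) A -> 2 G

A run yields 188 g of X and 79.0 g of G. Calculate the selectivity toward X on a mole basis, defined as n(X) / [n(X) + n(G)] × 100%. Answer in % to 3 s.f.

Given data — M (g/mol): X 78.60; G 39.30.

n(X) = 188 / 78.60 = 2.392 mol
n(G) = 79.0 / 39.30 = 2.010 mol
selectivity = 2.392/(2.392+2.010) × 100 = 54.34 %

54.3 %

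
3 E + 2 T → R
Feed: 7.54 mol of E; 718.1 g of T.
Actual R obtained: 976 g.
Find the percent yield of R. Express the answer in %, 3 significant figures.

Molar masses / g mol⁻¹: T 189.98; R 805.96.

n(E) = 7.540 mol
n(T) = 718.1 / 189.98 = 3.780 mol
n/ν for E = 7.540/3 = 2.513
n/ν for T = 3.780/2 = 1.890
Smallest n/ν is T → limiting reagent.
theoretical n(R) = (1/2) × 3.780 = 1.890 mol → 1523 g
% yield = 976 / 1523 × 100 = 64.08 %

64.1 %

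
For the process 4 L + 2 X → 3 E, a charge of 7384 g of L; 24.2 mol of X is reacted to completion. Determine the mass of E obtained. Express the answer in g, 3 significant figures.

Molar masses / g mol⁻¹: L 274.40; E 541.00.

n(L) = 7384 / 274.40 = 26.91 mol
n(X) = 24.20 mol
n/ν for L = 26.91/4 = 6.728
n/ν for X = 24.20/2 = 12.10
Smallest n/ν is L → limiting reagent.
n(E) = (3/4) × 26.91 = 20.18 mol
mass = 20.18 × 541.00 = 10920 g

10900 g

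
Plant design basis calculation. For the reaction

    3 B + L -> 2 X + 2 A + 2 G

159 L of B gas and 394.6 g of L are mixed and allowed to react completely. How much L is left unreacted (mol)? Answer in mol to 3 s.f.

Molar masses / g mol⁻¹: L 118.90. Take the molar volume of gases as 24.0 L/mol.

1.11 mol

n(B) = 159.0 / 24.0 = 6.625 mol
n(L) = 394.6 / 118.90 = 3.319 mol
n/ν → B: 2.208, L: 3.319; B is limiting.
L consumed = (1/3) × 6.625 = 2.208 mol
L remaining = 3.319 − 2.208 = 1.111 mol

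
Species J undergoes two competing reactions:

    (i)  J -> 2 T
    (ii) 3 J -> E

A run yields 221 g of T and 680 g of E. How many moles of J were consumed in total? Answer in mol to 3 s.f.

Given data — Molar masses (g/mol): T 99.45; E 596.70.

4.53 mol

n(T) = 221 / 99.45 = 2.222 mol
n(E) = 680 / 596.70 = 1.140 mol
n(J) via (i) = (1/2)×2.222 = 1.111 mol
n(J) via (ii) = (3/1)×1.140 = 3.420 mol
total n(J) = 1.111 + 3.420 = 4.531 mol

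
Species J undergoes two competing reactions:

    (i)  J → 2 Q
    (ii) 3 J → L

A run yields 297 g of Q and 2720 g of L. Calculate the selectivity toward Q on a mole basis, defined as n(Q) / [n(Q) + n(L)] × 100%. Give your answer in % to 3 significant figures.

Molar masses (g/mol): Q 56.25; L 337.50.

39.6 %

n(Q) = 297 / 56.25 = 5.280 mol
n(L) = 2720 / 337.50 = 8.059 mol
selectivity = 5.280/(5.280+8.059) × 100 = 39.58 %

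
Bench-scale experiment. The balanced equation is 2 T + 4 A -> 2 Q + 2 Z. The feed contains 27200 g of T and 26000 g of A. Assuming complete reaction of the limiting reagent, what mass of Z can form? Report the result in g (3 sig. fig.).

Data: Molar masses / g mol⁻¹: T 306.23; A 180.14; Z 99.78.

n(T) = 27200 / 306.23 = 88.82 mol
n(A) = 26000 / 180.14 = 144.3 mol
n/ν → T: 44.41, A: 36.08; A is limiting.
n(Z) = (2/4) × 144.3 = 72.15 mol
mass = 72.15 × 99.78 = 7199 g

7200 g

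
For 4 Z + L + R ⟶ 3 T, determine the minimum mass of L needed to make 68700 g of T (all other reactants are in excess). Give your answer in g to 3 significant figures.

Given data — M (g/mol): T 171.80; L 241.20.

n(T) = 68700 / 171.80 = 399.9 mol
n(L) = (1/3) × 399.9 = 133.3 mol
mass = 133.3 × 241.20 = 32150 g

32200 g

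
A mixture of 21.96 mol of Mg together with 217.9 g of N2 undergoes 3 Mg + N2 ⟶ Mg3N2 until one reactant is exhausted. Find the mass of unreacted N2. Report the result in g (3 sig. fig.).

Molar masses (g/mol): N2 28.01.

n(Mg) = 21.96 mol
n(N2) = 217.9 / 28.01 = 7.779 mol
n/ν for Mg = 21.96/3 = 7.320
n/ν for N2 = 7.779/1 = 7.779
Smallest n/ν is Mg → limiting reagent.
N2 consumed = (1/3) × 21.96 = 7.320 mol
N2 remaining = 7.779 − 7.320 = 0.4590 mol
mass = 0.4590 × 28.01 = 12.86 g

12.9 g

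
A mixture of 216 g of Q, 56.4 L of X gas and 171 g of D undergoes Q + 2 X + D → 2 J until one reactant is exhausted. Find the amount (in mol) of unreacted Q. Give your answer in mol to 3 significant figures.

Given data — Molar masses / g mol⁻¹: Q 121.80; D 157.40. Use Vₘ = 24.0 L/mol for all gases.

n(Q) = 216.0 / 121.80 = 1.773 mol
n(X) = 56.40 / 24.0 = 2.350 mol
n(D) = 171.0 / 157.40 = 1.086 mol
n/ν for Q = 1.773/1 = 1.773
n/ν for X = 2.350/2 = 1.175
n/ν for D = 1.086/1 = 1.086
Smallest n/ν is D → limiting reagent.
Q consumed = (1/1) × 1.086 = 1.086 mol
Q remaining = 1.773 − 1.086 = 0.6870 mol

0.687 mol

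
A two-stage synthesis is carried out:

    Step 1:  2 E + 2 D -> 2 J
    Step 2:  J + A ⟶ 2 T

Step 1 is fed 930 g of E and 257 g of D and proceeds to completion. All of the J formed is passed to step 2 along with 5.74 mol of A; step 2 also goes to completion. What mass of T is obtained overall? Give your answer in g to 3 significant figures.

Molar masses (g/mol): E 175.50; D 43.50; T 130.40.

Step 1:
n(E) = 930.0 / 175.50 = 5.299 mol
n(D) = 257.0 / 43.50 = 5.908 mol
n/ν → E: 2.650, D: 2.954; E is limiting.
n(J) produced = (2/2) × 5.299 = 5.299 mol
Step 2:
n(J) available = 5.299 mol
n(A) = 5.740 mol
n/ν → J: 5.299, A: 5.740; J is limiting.
n(T) = (2/1) × 5.299 = 10.60 mol
mass = 10.60 × 130.40 = 1382 g

1380 g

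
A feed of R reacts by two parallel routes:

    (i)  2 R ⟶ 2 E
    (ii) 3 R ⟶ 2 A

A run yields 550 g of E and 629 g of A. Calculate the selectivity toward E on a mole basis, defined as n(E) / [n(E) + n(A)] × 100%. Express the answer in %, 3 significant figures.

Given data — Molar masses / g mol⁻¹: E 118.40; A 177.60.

56.7 %

n(E) = 550 / 118.40 = 4.645 mol
n(A) = 629 / 177.60 = 3.542 mol
selectivity = 4.645/(4.645+3.542) × 100 = 56.74 %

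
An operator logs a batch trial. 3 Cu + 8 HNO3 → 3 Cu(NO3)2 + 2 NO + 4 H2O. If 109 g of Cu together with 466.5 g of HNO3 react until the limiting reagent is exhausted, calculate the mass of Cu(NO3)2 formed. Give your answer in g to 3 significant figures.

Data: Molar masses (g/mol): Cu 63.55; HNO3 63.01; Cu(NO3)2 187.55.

n(Cu) = 109.0 / 63.55 = 1.715 mol
n(HNO3) = 466.5 / 63.01 = 7.404 mol
n/ν for Cu = 1.715/3 = 0.5717
n/ν for HNO3 = 7.404/8 = 0.9255
Smallest n/ν is Cu → limiting reagent.
n(Cu(NO3)2) = (3/3) × 1.715 = 1.715 mol
mass = 1.715 × 187.55 = 321.6 g

322 g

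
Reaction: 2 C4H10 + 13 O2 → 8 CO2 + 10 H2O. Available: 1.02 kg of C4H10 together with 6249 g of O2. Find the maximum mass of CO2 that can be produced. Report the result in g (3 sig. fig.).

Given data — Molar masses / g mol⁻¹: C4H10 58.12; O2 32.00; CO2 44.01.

3090 g

n(C4H10) = 1.020×1000 / 58.12 = 17.55 mol
n(O2) = 6249 / 32.00 = 195.3 mol
n/ν → C4H10: 8.775, O2: 15.02; C4H10 is limiting.
n(CO2) = (8/2) × 17.55 = 70.20 mol
mass = 70.20 × 44.01 = 3090 g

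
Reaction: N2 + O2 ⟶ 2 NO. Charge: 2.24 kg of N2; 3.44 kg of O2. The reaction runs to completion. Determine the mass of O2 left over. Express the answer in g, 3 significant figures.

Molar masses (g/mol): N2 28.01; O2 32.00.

881 g

n(N2) = 2.240×1000 / 28.01 = 79.97 mol
n(O2) = 3.440×1000 / 32.00 = 107.5 mol
n/ν for N2 = 79.97/1 = 79.97
n/ν for O2 = 107.5/1 = 107.5
Smallest n/ν is N2 → limiting reagent.
O2 consumed = (1/1) × 79.97 = 79.97 mol
O2 remaining = 107.5 − 79.97 = 27.53 mol
mass = 27.53 × 32.00 = 881.0 g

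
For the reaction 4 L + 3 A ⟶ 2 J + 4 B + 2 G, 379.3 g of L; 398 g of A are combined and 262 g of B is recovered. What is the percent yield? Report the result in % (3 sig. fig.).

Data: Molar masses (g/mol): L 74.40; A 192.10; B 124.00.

76.5 %

n(L) = 379.3 / 74.40 = 5.098 mol
n(A) = 398.0 / 192.10 = 2.072 mol
n/ν for L = 5.098/4 = 1.275
n/ν for A = 2.072/3 = 0.6907
Smallest n/ν is A → limiting reagent.
theoretical n(B) = (4/3) × 2.072 = 2.763 mol → 342.6 g
% yield = 262 / 342.6 × 100 = 76.47 %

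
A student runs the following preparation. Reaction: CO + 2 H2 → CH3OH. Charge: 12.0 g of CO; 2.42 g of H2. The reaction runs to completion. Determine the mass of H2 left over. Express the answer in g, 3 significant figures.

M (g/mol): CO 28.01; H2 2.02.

n(CO) = 12.00 / 28.01 = 0.4284 mol
n(H2) = 2.420 / 2.02 = 1.198 mol
n/ν → CO: 0.4284, H2: 0.5990; CO is limiting.
H2 consumed = (2/1) × 0.4284 = 0.8568 mol
H2 remaining = 1.198 − 0.8568 = 0.3412 mol
mass = 0.3412 × 2.02 = 0.6892 g

0.689 g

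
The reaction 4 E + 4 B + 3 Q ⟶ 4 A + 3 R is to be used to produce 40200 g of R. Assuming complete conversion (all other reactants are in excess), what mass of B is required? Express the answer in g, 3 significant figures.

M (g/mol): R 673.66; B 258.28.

n(R) = 40200 / 673.66 = 59.67 mol
n(B) = (4/3) × 59.67 = 79.56 mol
mass = 79.56 × 258.28 = 20550 g

20600 g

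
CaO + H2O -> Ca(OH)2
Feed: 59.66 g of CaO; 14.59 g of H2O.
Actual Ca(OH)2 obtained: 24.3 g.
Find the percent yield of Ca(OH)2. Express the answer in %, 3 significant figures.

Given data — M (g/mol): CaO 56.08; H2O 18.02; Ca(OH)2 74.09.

40.5 %

n(CaO) = 59.66 / 56.08 = 1.064 mol
n(H2O) = 14.59 / 18.02 = 0.8097 mol
n/ν for CaO = 1.064/1 = 1.064
n/ν for H2O = 0.8097/1 = 0.8097
Smallest n/ν is H2O → limiting reagent.
theoretical n(Ca(OH)2) = (1/1) × 0.8097 = 0.8097 mol → 59.99 g
% yield = 24.3 / 59.99 × 100 = 40.51 %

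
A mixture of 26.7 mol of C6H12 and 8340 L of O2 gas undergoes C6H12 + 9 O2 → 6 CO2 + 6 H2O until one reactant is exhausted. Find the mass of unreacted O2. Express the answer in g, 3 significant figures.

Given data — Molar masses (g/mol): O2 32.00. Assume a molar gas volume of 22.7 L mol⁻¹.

4070 g

n(C6H12) = 26.70 mol
n(O2) = 8340 / 22.7 = 367.4 mol
n/ν for C6H12 = 26.70/1 = 26.70
n/ν for O2 = 367.4/9 = 40.82
Smallest n/ν is C6H12 → limiting reagent.
O2 consumed = (9/1) × 26.70 = 240.3 mol
O2 remaining = 367.4 − 240.3 = 127.1 mol
mass = 127.1 × 32.00 = 4067 g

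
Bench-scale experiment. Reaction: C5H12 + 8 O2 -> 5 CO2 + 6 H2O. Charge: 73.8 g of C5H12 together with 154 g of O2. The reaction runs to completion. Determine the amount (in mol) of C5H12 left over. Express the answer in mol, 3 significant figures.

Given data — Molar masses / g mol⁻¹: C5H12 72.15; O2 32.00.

0.421 mol

n(C5H12) = 73.80 / 72.15 = 1.023 mol
n(O2) = 154.0 / 32.00 = 4.813 mol
n/ν → C5H12: 1.023, O2: 0.6016; O2 is limiting.
C5H12 consumed = (1/8) × 4.813 = 0.6016 mol
C5H12 remaining = 1.023 − 0.6016 = 0.4214 mol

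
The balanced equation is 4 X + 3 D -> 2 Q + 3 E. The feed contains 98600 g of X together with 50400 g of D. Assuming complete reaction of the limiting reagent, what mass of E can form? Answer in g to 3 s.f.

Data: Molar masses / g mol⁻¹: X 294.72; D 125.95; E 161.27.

n(X) = 98600 / 294.72 = 334.6 mol
n(D) = 50400 / 125.95 = 400.2 mol
n/ν for X = 334.6/4 = 83.65
n/ν for D = 400.2/3 = 133.4
Smallest n/ν is X → limiting reagent.
n(E) = (3/4) × 334.6 = 251.0 mol
mass = 251.0 × 161.27 = 40480 g

40500 g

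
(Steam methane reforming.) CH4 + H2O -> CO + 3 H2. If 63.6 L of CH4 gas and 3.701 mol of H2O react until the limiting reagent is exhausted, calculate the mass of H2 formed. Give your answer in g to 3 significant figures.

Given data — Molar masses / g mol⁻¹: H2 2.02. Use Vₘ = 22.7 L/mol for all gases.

n(CH4) = 63.60 / 22.7 = 2.802 mol
n(H2O) = 3.701 mol
n/ν → CH4: 2.802, H2O: 3.701; CH4 is limiting.
n(H2) = (3/1) × 2.802 = 8.406 mol
mass = 8.406 × 2.02 = 16.98 g

17.0 g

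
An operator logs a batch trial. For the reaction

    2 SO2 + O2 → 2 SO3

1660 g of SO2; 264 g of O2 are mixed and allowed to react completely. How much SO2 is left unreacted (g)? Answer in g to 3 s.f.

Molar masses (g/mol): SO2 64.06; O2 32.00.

n(SO2) = 1660 / 64.06 = 25.91 mol
n(O2) = 264.0 / 32.00 = 8.250 mol
n/ν → SO2: 12.96, O2: 8.250; O2 is limiting.
SO2 consumed = (2/1) × 8.250 = 16.50 mol
SO2 remaining = 25.91 − 16.50 = 9.410 mol
mass = 9.410 × 64.06 = 602.8 g

603 g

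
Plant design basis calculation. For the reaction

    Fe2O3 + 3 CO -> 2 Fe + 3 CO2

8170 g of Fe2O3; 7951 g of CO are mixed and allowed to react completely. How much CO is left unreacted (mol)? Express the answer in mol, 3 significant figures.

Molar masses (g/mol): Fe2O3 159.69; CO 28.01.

n(Fe2O3) = 8170 / 159.69 = 51.16 mol
n(CO) = 7951 / 28.01 = 283.9 mol
n/ν → Fe2O3: 51.16, CO: 94.63; Fe2O3 is limiting.
CO consumed = (3/1) × 51.16 = 153.5 mol
CO remaining = 283.9 − 153.5 = 130.4 mol

130 mol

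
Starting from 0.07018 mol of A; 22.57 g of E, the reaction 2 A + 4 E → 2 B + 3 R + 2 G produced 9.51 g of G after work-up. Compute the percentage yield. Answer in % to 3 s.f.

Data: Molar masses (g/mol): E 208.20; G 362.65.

n(A) = 0.07018 mol
n(E) = 22.57 / 208.20 = 0.1084 mol
n/ν for A = 0.07018/2 = 0.03509
n/ν for E = 0.1084/4 = 0.02710
Smallest n/ν is E → limiting reagent.
theoretical n(G) = (2/4) × 0.1084 = 0.05420 mol → 19.66 g
% yield = 9.51 / 19.66 × 100 = 48.37 %

48.4 %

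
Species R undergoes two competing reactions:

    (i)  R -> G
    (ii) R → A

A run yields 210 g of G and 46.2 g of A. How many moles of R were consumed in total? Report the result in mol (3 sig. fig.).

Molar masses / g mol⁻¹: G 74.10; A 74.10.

3.46 mol

n(G) = 210 / 74.10 = 2.834 mol
n(A) = 46.2 / 74.10 = 0.6235 mol
n(R) via (i) = (1/1)×2.834 = 2.834 mol
n(R) via (ii) = (1/1)×0.6235 = 0.6235 mol
total n(R) = 2.834 + 0.6235 = 3.458 mol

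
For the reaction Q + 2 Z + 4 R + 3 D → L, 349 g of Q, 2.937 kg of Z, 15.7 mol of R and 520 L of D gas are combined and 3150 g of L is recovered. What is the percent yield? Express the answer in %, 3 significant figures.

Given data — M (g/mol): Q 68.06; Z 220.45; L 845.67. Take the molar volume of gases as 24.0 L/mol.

n(Q) = 349.0 / 68.06 = 5.128 mol
n(Z) = 2.937×1000 / 220.45 = 13.32 mol
n(R) = 15.70 mol
n(D) = 520.0 / 24.0 = 21.67 mol
n/ν for Q = 5.128/1 = 5.128
n/ν for Z = 13.32/2 = 6.660
n/ν for R = 15.70/4 = 3.925
n/ν for D = 21.67/3 = 7.223
Smallest n/ν is R → limiting reagent.
theoretical n(L) = (1/4) × 15.70 = 3.925 mol → 3319 g
% yield = 3150 / 3319 × 100 = 94.91 %

94.9 %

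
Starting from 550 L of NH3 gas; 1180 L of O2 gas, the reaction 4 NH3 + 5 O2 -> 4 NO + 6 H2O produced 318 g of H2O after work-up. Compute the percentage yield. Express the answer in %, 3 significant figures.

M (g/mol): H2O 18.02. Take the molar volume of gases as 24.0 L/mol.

n(NH3) = 550.0 / 24.0 = 22.92 mol
n(O2) = 1180 / 24.0 = 49.17 mol
n/ν → NH3: 5.730, O2: 9.834; NH3 is limiting.
theoretical n(H2O) = (6/4) × 22.92 = 34.38 mol → 619.5 g
% yield = 318 / 619.5 × 100 = 51.33 %

51.3 %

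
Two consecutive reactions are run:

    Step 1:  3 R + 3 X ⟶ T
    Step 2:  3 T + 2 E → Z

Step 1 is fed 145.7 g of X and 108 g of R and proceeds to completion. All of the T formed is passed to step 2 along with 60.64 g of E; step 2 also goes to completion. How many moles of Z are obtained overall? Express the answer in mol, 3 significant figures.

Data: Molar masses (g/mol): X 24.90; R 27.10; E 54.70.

0.443 mol

Step 1:
n(X) = 145.7 / 24.90 = 5.851 mol
n(R) = 108.0 / 27.10 = 3.985 mol
n/ν → X: 1.950, R: 1.328; R is limiting.
n(T) produced = (1/3) × 3.985 = 1.328 mol
Step 2:
n(T) available = 1.328 mol
n(E) = 60.64 / 54.70 = 1.109 mol
n/ν → T: 0.4427, E: 0.5545; T is limiting.
n(Z) = (1/3) × 1.328 = 0.4427 mol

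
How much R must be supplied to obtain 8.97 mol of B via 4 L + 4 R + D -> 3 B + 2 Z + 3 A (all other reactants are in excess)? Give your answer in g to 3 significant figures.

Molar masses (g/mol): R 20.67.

n(B) = 8.970 mol
n(R) = (4/3) × 8.970 = 11.96 mol
mass = 11.96 × 20.67 = 247.2 g

247 g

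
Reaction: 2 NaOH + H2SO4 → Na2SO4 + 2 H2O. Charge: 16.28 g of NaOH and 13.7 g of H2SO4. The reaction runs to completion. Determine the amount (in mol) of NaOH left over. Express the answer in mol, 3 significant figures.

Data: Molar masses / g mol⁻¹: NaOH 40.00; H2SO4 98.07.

0.128 mol

n(NaOH) = 16.28 / 40.00 = 0.4070 mol
n(H2SO4) = 13.70 / 98.07 = 0.1397 mol
n/ν → NaOH: 0.2035, H2SO4: 0.1397; H2SO4 is limiting.
NaOH consumed = (2/1) × 0.1397 = 0.2794 mol
NaOH remaining = 0.4070 − 0.2794 = 0.1276 mol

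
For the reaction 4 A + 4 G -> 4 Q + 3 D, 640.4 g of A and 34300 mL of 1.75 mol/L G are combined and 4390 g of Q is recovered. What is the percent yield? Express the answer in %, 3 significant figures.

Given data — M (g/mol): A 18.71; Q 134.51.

n(A) = 640.4 / 18.71 = 34.23 mol
n(G) = 1.75 × 34300/1000 = 60.03 mol
n/ν → A: 8.558, G: 15.01; A is limiting.
theoretical n(Q) = (4/4) × 34.23 = 34.23 mol → 4604 g
% yield = 4390 / 4604 × 100 = 95.35 %

95.4 %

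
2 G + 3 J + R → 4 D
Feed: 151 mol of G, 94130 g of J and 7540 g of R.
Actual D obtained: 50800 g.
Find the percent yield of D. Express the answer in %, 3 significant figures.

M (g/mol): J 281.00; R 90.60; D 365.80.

46.0 %

n(G) = 151.0 mol
n(J) = 94130 / 281.00 = 335.0 mol
n(R) = 7540 / 90.60 = 83.22 mol
n/ν for G = 151.0/2 = 75.50
n/ν for J = 335.0/3 = 111.7
n/ν for R = 83.22/1 = 83.22
Smallest n/ν is G → limiting reagent.
theoretical n(D) = (4/2) × 151.0 = 302.0 mol → 110500 g
% yield = 50800 / 110500 × 100 = 45.97 %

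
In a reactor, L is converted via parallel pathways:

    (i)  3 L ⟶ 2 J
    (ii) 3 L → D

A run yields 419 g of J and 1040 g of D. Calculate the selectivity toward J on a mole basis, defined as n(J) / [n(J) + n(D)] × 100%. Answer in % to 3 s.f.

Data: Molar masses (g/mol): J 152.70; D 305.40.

44.6 %

n(J) = 419 / 152.70 = 2.744 mol
n(D) = 1040 / 305.40 = 3.405 mol
selectivity = 2.744/(2.744+3.405) × 100 = 44.63 %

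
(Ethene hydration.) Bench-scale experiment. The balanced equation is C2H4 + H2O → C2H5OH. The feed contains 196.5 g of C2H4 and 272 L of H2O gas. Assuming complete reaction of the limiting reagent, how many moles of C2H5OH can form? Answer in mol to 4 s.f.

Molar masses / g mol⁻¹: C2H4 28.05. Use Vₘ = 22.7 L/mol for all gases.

7.005 mol

n(C2H4) = 196.5 / 28.05 = 7.005 mol
n(H2O) = 272.0 / 22.7 = 11.98 mol
n/ν for C2H4 = 7.005/1 = 7.005
n/ν for H2O = 11.98/1 = 11.98
Smallest n/ν is C2H4 → limiting reagent.
n(C2H5OH) = (1/1) × 7.005 = 7.005 mol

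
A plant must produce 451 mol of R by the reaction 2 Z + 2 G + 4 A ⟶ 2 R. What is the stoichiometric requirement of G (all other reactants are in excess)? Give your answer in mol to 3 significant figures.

451 mol

n(R) = 451.0 mol
n(G) = (2/2) × 451.0 = 451.0 mol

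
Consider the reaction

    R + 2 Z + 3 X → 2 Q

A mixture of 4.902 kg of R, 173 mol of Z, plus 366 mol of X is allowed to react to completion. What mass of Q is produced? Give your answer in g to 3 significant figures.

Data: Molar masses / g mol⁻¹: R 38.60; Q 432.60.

n(R) = 4.902×1000 / 38.60 = 127.0 mol
n(Z) = 173.0 mol
n(X) = 366.0 mol
n/ν for R = 127.0/1 = 127.0
n/ν for Z = 173.0/2 = 86.50
n/ν for X = 366.0/3 = 122.0
Smallest n/ν is Z → limiting reagent.
n(Q) = (2/2) × 173.0 = 173.0 mol
mass = 173.0 × 432.60 = 74840 g

74800 g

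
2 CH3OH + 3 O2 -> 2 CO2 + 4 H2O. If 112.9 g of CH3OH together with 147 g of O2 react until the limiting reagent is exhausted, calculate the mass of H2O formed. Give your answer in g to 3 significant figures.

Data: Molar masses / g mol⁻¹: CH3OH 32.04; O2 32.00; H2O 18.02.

n(CH3OH) = 112.9 / 32.04 = 3.524 mol
n(O2) = 147.0 / 32.00 = 4.594 mol
n/ν → CH3OH: 1.762, O2: 1.531; O2 is limiting.
n(H2O) = (4/3) × 4.594 = 6.125 mol
mass = 6.125 × 18.02 = 110.4 g

110 g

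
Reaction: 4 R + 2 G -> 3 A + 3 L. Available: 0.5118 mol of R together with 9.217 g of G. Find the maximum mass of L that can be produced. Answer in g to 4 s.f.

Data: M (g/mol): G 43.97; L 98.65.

31.02 g

n(R) = 0.5118 mol
n(G) = 9.217 / 43.97 = 0.2096 mol
n/ν for R = 0.5118/4 = 0.1280
n/ν for G = 0.2096/2 = 0.1048
Smallest n/ν is G → limiting reagent.
n(L) = (3/2) × 0.2096 = 0.3144 mol
mass = 0.3144 × 98.65 = 31.02 g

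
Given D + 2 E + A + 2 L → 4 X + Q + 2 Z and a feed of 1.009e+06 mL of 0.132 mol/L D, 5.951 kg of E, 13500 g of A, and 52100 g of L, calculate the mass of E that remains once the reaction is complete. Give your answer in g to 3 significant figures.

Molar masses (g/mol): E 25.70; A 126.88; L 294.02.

n(D) = 0.132 × 1.009e+06/1000 = 133.2 mol
n(E) = 5.951×1000 / 25.70 = 231.6 mol
n(A) = 13500 / 126.88 = 106.4 mol
n(L) = 52100 / 294.02 = 177.2 mol
n/ν for D = 133.2/1 = 133.2
n/ν for E = 231.6/2 = 115.8
n/ν for A = 106.4/1 = 106.4
n/ν for L = 177.2/2 = 88.60
Smallest n/ν is L → limiting reagent.
E consumed = (2/2) × 177.2 = 177.2 mol
E remaining = 231.6 − 177.2 = 54.40 mol
mass = 54.40 × 25.70 = 1398 g

1400 g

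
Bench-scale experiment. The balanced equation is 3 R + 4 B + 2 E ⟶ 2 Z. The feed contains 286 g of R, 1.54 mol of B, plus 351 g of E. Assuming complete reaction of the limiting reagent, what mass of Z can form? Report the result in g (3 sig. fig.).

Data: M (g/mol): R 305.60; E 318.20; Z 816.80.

510 g

n(R) = 286.0 / 305.60 = 0.9359 mol
n(B) = 1.540 mol
n(E) = 351.0 / 318.20 = 1.103 mol
n/ν → R: 0.3120, B: 0.3850, E: 0.5515; R is limiting.
n(Z) = (2/3) × 0.9359 = 0.6239 mol
mass = 0.6239 × 816.80 = 509.6 g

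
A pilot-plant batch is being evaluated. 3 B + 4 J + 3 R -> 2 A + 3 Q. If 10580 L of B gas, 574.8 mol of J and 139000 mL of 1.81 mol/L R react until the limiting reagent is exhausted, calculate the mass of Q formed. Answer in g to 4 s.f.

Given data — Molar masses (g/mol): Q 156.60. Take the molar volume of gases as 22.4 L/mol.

39400 g

n(B) = 10580 / 22.4 = 472.3 mol
n(J) = 574.8 mol
n(R) = 1.81 × 139000/1000 = 251.6 mol
n/ν for B = 472.3/3 = 157.4
n/ν for J = 574.8/4 = 143.7
n/ν for R = 251.6/3 = 83.87
Smallest n/ν is R → limiting reagent.
n(Q) = (3/3) × 251.6 = 251.6 mol
mass = 251.6 × 156.60 = 39400 g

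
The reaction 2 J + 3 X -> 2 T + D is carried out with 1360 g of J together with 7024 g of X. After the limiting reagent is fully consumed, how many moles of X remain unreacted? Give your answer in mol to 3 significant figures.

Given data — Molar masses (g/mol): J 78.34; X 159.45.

18.0 mol

n(J) = 1360 / 78.34 = 17.36 mol
n(X) = 7024 / 159.45 = 44.05 mol
n/ν for J = 17.36/2 = 8.680
n/ν for X = 44.05/3 = 14.68
Smallest n/ν is J → limiting reagent.
X consumed = (3/2) × 17.36 = 26.04 mol
X remaining = 44.05 − 26.04 = 18.01 mol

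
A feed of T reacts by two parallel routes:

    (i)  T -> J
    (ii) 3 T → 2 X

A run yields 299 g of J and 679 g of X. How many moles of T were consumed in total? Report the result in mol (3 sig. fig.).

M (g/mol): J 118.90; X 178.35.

n(J) = 299 / 118.90 = 2.515 mol
n(X) = 679 / 178.35 = 3.807 mol
n(T) via (i) = (1/1)×2.515 = 2.515 mol
n(T) via (ii) = (3/2)×3.807 = 5.711 mol
total n(T) = 2.515 + 5.711 = 8.226 mol

8.23 mol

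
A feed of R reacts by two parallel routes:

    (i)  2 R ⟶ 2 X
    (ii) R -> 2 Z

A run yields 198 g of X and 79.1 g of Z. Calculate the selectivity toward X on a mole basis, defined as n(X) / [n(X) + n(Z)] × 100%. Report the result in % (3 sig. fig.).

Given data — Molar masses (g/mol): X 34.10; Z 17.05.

n(X) = 198 / 34.10 = 5.806 mol
n(Z) = 79.1 / 17.05 = 4.639 mol
selectivity = 5.806/(5.806+4.639) × 100 = 55.59 %

55.6 %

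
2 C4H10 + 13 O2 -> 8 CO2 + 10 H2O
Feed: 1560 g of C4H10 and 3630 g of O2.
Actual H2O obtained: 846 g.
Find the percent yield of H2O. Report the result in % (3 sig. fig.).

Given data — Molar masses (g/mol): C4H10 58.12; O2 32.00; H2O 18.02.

53.8 %

n(C4H10) = 1560 / 58.12 = 26.84 mol
n(O2) = 3630 / 32.00 = 113.4 mol
n/ν for C4H10 = 26.84/2 = 13.42
n/ν for O2 = 113.4/13 = 8.723
Smallest n/ν is O2 → limiting reagent.
theoretical n(H2O) = (10/13) × 113.4 = 87.23 mol → 1572 g
% yield = 846 / 1572 × 100 = 53.82 %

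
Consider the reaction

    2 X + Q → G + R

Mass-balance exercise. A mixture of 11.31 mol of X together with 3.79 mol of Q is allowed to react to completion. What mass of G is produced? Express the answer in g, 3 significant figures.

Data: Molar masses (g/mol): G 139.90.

n(X) = 11.31 mol
n(Q) = 3.790 mol
n/ν → X: 5.655, Q: 3.790; Q is limiting.
n(G) = (1/1) × 3.790 = 3.790 mol
mass = 3.790 × 139.90 = 530.2 g

530 g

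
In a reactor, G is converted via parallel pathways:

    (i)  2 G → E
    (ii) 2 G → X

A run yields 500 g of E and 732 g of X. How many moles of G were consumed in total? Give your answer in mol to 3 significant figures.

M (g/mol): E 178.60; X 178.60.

13.8 mol

n(E) = 500 / 178.60 = 2.800 mol
n(X) = 732 / 178.60 = 4.099 mol
n(G) via (i) = (2/1)×2.800 = 5.600 mol
n(G) via (ii) = (2/1)×4.099 = 8.198 mol
total n(G) = 5.600 + 8.198 = 13.80 mol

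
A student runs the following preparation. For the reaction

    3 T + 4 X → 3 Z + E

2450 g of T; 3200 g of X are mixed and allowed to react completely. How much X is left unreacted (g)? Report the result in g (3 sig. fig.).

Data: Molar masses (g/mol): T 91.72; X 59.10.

n(T) = 2450 / 91.72 = 26.71 mol
n(X) = 3200 / 59.10 = 54.15 mol
n/ν for T = 26.71/3 = 8.903
n/ν for X = 54.15/4 = 13.54
Smallest n/ν is T → limiting reagent.
X consumed = (4/3) × 26.71 = 35.61 mol
X remaining = 54.15 − 35.61 = 18.54 mol
mass = 18.54 × 59.10 = 1096 g

1100 g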